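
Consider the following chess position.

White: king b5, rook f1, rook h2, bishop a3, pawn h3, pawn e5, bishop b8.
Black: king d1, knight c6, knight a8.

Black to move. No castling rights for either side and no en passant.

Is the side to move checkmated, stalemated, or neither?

checkmate

Black to move; black king on d1.
In check: yes, from the white rook on f1.
King squares — c1: attacked by Rf1; e1: attacked by Rf1; c2: attacked by Rh2; d2: attacked by Rh2; e2: attacked by Rh2.
Legal moves for Black: none.
In check with no legal moves → checkmate.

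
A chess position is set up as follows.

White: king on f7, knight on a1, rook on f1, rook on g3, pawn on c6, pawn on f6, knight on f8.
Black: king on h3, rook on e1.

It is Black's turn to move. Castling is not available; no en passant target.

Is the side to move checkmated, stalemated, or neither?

neither

Black to move; black king on h3.
In check: yes, from the white rook on g3.
King squares — g2: attacked by Rg3; h2: available; g3: available; g4: attacked by Rg3; h4: available.
Legal moves for Black: Kh4, Kxg3, Kh2.
Black is in check but has 3 legal moves → neither.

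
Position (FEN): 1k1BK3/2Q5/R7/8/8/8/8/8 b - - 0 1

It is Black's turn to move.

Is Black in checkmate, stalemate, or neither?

checkmate

Black to move; black king on b8.
In check: yes, from the white queen on c7.
King squares — a7: attacked by Ra6; b7: attacked by Qc7; c7: attacked by Bd8; a8: attacked by Ra6; c8: attacked by Qc7.
Legal moves for Black: none.
In check with no legal moves → checkmate.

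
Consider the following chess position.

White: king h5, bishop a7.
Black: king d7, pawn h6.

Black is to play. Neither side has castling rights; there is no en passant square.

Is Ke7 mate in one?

no

After Ke7: white king on h5; in check: no.
White is not in check, so this cannot be checkmate.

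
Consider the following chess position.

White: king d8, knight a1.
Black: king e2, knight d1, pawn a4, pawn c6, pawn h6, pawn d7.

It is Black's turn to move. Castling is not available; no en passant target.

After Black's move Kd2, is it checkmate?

After Kd2: white king on d8; in check: no.
White is not in check, so this cannot be checkmate.

no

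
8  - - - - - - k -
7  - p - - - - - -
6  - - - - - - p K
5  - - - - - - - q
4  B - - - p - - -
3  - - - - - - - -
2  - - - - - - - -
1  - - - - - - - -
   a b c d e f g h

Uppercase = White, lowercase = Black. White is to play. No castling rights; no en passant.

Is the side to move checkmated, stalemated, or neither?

checkmate

White to move; white king on h6.
In check: yes, from the black queen on h5.
King squares — g5: attacked by Qh5; h5: attacked by Pg6; g6: attacked by Qh5; g7: attacked by Kg8; h7: attacked by Qh5.
Legal moves for White: none.
In check with no legal moves → checkmate.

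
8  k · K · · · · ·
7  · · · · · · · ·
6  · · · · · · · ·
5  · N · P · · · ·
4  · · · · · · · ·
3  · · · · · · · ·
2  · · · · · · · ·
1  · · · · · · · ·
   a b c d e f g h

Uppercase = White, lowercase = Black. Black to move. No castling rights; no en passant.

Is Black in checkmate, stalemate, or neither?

stalemate

Black to move; black king on a8.
In check: no.
King squares — a7: attacked by Nb5; b7: attacked by Kc8; b8: attacked by Kc8.
Legal moves for Black: none.
Not in check and no legal moves → stalemate.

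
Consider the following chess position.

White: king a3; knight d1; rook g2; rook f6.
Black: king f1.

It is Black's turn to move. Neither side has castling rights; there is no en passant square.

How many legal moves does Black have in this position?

Black to move; king on f1.
In check: yes, from the white rook on f6.
Legal moves: Kxg2, Ke1.
Count: 2.

2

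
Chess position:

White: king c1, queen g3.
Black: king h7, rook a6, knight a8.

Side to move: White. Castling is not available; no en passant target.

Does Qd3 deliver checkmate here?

After Qd3: black king on h7; in check: yes, from the white queen on d3.
Black has 5 legal replies: Kh8, Kg8, Kg7, Kh6, Rg6.
In check but a legal move exists → not checkmate.

no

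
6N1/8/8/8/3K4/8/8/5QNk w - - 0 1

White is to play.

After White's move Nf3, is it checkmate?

yes

After Nf3: black king on h1; in check: yes, from the white queen on f1.
King squares — g1: attacked by Qf1; g2: attacked by Qf1; h2: attacked by Nf3.
Black has no legal moves → checkmate.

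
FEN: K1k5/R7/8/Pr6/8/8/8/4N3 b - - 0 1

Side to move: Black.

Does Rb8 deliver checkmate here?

After Rb8: white king on a8; in check: yes, from the black rook on b8.
King squares — a7: own rook; b7: attacked by Rb8; b8: attacked by Kc8.
White has no legal moves → checkmate.

yes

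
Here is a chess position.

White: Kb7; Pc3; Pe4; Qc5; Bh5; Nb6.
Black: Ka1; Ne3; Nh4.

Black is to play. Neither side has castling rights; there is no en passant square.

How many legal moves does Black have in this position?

15

Black to move; king on a1.
In check: no.
Legal moves: Ng6, Nhf5, Nf3, Nhg2, Nef5, Nd5, Ng4, Nc4, Neg2, Nc2, Nf1, Nd1, Kb2, Ka2, Kb1.
Count: 15.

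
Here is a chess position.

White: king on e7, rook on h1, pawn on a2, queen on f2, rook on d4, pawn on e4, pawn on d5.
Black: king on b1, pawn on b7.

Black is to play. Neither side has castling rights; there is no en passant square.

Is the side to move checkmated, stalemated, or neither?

checkmate

Black to move; black king on b1.
In check: yes, from the white rook on h1.
King squares — a1: attacked by Rh1; c1: attacked by Rh1; a2: attacked by Qf2; b2: attacked by Qf2; c2: attacked by Qf2.
Legal moves for Black: none.
In check with no legal moves → checkmate.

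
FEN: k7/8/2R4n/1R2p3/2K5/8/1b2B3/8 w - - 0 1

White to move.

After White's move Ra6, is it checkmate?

After Ra6: black king on a8; in check: yes, from the white rook on a6.
King squares — a7: attacked by Ra6; b7: attacked by Rb5; b8: attacked by Rb5.
Black has no legal moves → checkmate.

yes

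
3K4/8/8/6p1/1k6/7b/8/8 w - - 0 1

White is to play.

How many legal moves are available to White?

3

White to move; king on d8.
In check: no.
Legal moves: Ke8, Ke7, Kc7.
Count: 3.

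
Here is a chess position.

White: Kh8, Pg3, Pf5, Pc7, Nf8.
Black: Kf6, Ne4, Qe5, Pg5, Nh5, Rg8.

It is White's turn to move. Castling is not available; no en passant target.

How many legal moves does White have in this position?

White to move; king on h8.
In check: yes, from the black rook on g8.
Legal moves: Kxg8, Kh7.
Count: 2.

2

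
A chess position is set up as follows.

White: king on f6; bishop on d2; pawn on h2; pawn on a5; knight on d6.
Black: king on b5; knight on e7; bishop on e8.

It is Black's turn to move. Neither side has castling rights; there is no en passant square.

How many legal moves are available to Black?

Black to move; king on b5.
In check: yes, from the white knight on d6.
Legal moves: Kc6, Ka6, Kc5, Ka4.
Count: 4.

4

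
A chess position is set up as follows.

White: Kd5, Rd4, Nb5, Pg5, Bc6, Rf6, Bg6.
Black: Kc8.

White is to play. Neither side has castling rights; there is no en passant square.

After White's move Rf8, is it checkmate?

After Rf8: black king on c8; in check: yes, from the white rook on f8.
King squares — b7: attacked by Bc6; c7: attacked by Nb5; d7: attacked by Bc6; b8: attacked by Rf8; d8: attacked by Rf8.
Black has no legal moves → checkmate.

yes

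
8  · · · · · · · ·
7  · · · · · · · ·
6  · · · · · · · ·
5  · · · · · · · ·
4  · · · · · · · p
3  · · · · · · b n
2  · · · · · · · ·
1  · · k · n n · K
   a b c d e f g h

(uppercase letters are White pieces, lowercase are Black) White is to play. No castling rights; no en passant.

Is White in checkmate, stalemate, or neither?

White to move; white king on h1.
In check: no.
King squares — g1: attacked by Nh3; g2: attacked by Ne1; h2: attacked by Nf1.
Legal moves for White: none.
Not in check and no legal moves → stalemate.

stalemate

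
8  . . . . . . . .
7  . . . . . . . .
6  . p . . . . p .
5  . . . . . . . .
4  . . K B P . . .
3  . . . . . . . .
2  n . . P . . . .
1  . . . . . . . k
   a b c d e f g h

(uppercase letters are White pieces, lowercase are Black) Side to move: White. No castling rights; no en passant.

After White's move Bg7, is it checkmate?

After Bg7: black king on h1; in check: no.
Black is not in check, so this cannot be checkmate.

no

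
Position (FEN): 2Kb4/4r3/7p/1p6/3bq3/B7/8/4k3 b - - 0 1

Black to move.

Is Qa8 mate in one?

yes

After Qa8: white king on c8; in check: yes, from the black queen on a8.
King squares — b7: attacked by Re7; c7: attacked by Re7; d7: attacked by Re7; b8: attacked by Qa8; d8: attacked by Qa8.
White has no legal moves → checkmate.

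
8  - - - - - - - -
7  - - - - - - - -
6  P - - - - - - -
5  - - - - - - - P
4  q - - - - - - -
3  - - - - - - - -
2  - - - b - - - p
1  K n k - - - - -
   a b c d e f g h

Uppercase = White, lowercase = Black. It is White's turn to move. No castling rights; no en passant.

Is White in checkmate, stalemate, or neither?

checkmate

White to move; white king on a1.
In check: yes, from the black queen on a4.
King squares — b1: attacked by Kc1; a2: attacked by Qa4; b2: attacked by Kc1.
Legal moves for White: none.
In check with no legal moves → checkmate.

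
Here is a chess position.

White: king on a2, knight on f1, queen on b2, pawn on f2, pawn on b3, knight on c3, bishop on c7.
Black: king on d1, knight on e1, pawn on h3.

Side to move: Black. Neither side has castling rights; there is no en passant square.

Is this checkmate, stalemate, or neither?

checkmate

Black to move; black king on d1.
In check: yes, from the white knight on c3.
King squares — c1: attacked by Qb2; e1: own knight; c2: attacked by Qb2; d2: attacked by Nf1; e2: attacked by Qb2.
Legal moves for Black: none.
In check with no legal moves → checkmate.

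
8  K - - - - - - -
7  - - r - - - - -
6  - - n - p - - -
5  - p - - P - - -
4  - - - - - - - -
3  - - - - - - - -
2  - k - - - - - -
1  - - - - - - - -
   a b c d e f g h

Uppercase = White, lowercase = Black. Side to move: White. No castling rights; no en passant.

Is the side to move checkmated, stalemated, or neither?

stalemate

White to move; white king on a8.
In check: no.
King squares — a7: attacked by Nc6; b7: attacked by Rc7; b8: attacked by Nc6.
Legal moves for White: none.
Not in check and no legal moves → stalemate.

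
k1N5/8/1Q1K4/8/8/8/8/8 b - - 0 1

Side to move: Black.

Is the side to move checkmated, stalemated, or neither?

Black to move; black king on a8.
In check: no.
King squares — a7: attacked by Qb6; b7: attacked by Qb6; b8: attacked by Qb6.
Legal moves for Black: none.
Not in check and no legal moves → stalemate.

stalemate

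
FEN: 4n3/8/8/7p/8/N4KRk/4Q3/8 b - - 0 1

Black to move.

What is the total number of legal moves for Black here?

Black to move; king on h3.
In check: yes, from the white rook on g3.
Legal moves: Kh4.
Count: 1.

1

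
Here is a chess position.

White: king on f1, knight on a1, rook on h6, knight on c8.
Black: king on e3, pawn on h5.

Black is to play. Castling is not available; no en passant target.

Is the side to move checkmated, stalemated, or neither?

Black to move; black king on e3.
In check: no.
Legal moves for Black: Kf4, Ke4, Kd4, Kf3, Kd3, Kd2, h4.
Black has 7 legal moves and is not in check → neither.

neither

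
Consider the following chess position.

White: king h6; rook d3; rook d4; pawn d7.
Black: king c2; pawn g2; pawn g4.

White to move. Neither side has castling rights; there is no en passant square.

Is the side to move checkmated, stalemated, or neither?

White to move; white king on h6.
In check: no.
Legal moves for White include: Kh7, Kg7, Kg6, Kh5, Kg5, Rd6, Rd5, Rxg4, Rf4, Re4, Rc4+, Rb4, Ra4, Rh3, Rg3, Rf3, Re3, Rc3+, ... (list truncated; more exist).
White has legal moves and is not in check → neither.

neither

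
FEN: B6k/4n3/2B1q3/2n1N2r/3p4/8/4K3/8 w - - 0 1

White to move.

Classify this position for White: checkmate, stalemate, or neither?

neither

White to move; white king on e2.
In check: no.
Legal moves for White: Bab7, Be8, Bd7, Bcb7, Bd5, Bb5, Be4, Ba4, Bf3, Bg2, Bh1, Kf3, Kf2, Kd2, Kf1, Ke1, Kd1.
White has 17 legal moves and is not in check → neither.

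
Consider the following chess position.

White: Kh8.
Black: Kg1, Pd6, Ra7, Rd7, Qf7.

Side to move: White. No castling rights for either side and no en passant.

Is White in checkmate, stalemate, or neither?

White to move; white king on h8.
In check: no.
King squares — g7: attacked by Qf7; h7: attacked by Qf7; g8: attacked by Qf7.
Legal moves for White: none.
Not in check and no legal moves → stalemate.

stalemate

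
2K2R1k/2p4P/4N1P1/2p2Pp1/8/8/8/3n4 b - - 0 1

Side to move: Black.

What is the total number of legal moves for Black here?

Black to move; king on h8.
In check: yes, from the white rook on f8.
Legal moves: none.
Count: 0.

0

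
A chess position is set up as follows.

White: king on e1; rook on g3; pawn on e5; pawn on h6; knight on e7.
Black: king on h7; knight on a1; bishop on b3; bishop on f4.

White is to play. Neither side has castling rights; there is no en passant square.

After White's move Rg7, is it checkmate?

no

After Rg7: black king on h7; in check: yes, from the white rook on g7.
Black has 2 legal replies: Kh8, Kxh6.
In check but a legal move exists → not checkmate.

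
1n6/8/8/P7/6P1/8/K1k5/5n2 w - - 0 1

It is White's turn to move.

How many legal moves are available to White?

White to move; king on a2.
In check: no.
Legal moves: Ka3, Ka1, a6, g5.
Count: 4.

4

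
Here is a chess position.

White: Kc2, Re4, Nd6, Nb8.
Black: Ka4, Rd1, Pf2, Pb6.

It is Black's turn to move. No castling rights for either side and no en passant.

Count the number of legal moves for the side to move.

3

Black to move; king on a4.
In check: yes, from the white rook on e4.
Legal moves: Ka5, Ka3, Rd4.
Count: 3.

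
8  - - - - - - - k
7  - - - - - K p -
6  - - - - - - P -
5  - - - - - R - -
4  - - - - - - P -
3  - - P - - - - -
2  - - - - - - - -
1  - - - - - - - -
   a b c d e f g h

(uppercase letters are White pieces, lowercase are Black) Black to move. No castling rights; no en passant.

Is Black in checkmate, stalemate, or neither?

stalemate

Black to move; black king on h8.
In check: no.
King squares — g7: own pawn; h7: attacked by Pg6; g8: attacked by Kf7.
Legal moves for Black: none.
Not in check and no legal moves → stalemate.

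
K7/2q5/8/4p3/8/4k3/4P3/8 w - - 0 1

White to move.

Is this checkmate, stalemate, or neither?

stalemate

White to move; white king on a8.
In check: no.
King squares — a7: attacked by Qc7; b7: attacked by Qc7; b8: attacked by Qc7.
Legal moves for White: none.
Not in check and no legal moves → stalemate.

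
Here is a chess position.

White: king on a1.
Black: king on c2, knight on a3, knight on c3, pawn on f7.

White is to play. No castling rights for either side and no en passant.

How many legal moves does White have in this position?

White to move; king on a1.
In check: no.
Legal moves: none.
Count: 0.

0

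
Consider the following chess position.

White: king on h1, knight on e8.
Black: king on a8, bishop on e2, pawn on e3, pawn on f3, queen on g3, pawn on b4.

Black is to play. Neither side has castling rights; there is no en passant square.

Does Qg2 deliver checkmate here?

yes

After Qg2: white king on h1; in check: yes, from the black queen on g2.
King squares — g1: attacked by Qg2; g2: attacked by Pf3; h2: attacked by Qg2.
White has no legal moves → checkmate.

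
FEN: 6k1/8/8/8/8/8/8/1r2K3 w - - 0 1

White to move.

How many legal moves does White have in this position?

White to move; king on e1.
In check: yes, from the black rook on b1.
Legal moves: Kf2, Ke2, Kd2.
Count: 3.

3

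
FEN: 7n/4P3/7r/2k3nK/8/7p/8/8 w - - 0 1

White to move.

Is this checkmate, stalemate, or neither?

White to move; white king on h5.
In check: yes, from the black rook on h6.
Legal moves for White: Kxh6, Kxg5, Kg4.
White is in check but has 3 legal moves → neither.

neither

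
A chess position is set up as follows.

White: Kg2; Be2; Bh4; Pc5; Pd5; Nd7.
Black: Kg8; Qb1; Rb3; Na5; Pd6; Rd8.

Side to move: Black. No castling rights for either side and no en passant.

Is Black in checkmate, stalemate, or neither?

neither

Black to move; black king on g8.
In check: no.
Legal moves for Black include: Kh8, Kh7, Kg7, Kf7, Rf8, Re8, Rc8, Rdb8, Ra8, Rxd7, Nb7, Nc6, Nc4, Rbb8, Rb7, Rb6, Rb5, Rb4, ... (list truncated; more exist).
Black has legal moves and is not in check → neither.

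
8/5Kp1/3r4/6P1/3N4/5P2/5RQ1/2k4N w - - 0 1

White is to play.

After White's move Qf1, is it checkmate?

yes

After Qf1: black king on c1; in check: yes, from the white queen on f1.
King squares — b1: attacked by Qf1; d1: attacked by Qf1; b2: attacked by Rf2; c2: attacked by Rf2; d2: attacked by Rf2.
Black has no legal moves → checkmate.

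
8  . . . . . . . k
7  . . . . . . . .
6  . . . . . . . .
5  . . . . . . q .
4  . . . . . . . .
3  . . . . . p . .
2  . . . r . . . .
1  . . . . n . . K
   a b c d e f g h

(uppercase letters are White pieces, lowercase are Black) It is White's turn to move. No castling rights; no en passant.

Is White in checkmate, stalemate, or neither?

White to move; white king on h1.
In check: no.
King squares — g1: attacked by Qg5; g2: attacked by Ne1; h2: attacked by Rd2.
Legal moves for White: none.
Not in check and no legal moves → stalemate.

stalemate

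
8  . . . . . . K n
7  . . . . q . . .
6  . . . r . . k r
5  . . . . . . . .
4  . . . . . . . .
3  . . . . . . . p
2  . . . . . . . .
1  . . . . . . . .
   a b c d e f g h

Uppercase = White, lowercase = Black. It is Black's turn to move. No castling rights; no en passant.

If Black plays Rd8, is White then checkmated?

After Rd8: white king on g8; in check: yes, from the black rook on d8.
King squares — f7: attacked by Kg6; g7: attacked by Kg6; h7: attacked by Kg6; f8: attacked by Qe7; h8: attacked by Rh6.
White has no legal moves → checkmate.

yes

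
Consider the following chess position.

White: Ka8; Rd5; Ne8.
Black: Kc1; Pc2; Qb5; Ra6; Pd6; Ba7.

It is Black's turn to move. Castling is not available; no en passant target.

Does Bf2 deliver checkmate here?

yes

After Bf2: white king on a8; in check: yes, from the black rook on a6.
King squares — a7: attacked by Bf2; b7: attacked by Qb5; b8: attacked by Qb5.
White has no legal moves → checkmate.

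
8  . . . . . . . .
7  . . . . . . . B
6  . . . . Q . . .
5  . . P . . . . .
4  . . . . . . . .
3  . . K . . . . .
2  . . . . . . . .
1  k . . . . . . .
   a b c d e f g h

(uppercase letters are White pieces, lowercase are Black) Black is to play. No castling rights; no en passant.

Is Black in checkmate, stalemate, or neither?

stalemate

Black to move; black king on a1.
In check: no.
King squares — b1: attacked by Bh7; a2: attacked by Qe6; b2: attacked by Kc3.
Legal moves for Black: none.
Not in check and no legal moves → stalemate.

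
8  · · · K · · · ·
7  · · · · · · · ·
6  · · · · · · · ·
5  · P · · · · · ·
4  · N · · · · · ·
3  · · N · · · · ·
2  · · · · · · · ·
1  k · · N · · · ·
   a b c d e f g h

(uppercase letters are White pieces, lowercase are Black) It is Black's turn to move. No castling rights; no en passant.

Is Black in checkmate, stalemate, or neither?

stalemate

Black to move; black king on a1.
In check: no.
King squares — b1: attacked by Nc3; a2: attacked by Nc3; b2: attacked by Nd1.
Legal moves for Black: none.
Not in check and no legal moves → stalemate.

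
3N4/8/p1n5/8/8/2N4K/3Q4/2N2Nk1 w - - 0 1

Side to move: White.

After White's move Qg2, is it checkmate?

After Qg2: black king on g1; in check: yes, from the white queen on g2.
King squares — f1: attacked by Qg2; h1: attacked by Qg2; f2: attacked by Qg2; g2: attacked by Kh3; h2: attacked by Nf1.
Black has no legal moves → checkmate.

yes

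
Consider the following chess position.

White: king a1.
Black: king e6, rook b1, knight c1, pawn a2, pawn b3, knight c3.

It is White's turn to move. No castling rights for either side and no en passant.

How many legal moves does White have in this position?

0

White to move; king on a1.
In check: yes, from the black rook on b1.
Legal moves: none.
Count: 0.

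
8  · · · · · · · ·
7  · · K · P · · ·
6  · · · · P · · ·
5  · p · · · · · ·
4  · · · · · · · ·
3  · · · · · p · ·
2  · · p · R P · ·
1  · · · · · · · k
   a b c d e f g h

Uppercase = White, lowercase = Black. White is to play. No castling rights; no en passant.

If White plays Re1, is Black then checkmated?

After Re1: black king on h1; in check: yes, from the white rook on e1.
Black has 2 legal replies: Kh2, Kg2.
In check but a legal move exists → not checkmate.

no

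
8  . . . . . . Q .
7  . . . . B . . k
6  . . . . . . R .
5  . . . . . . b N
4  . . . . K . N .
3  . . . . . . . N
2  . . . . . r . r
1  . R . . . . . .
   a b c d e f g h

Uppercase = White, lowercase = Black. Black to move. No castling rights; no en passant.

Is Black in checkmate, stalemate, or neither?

Black to move; black king on h7.
In check: yes, from the white queen on g8.
King squares — g6: attacked by Qg8; h6: attacked by Ng4; g7: attacked by Nh5; g8: attacked by Rg6; h8: attacked by Qg8.
Legal moves for Black: none.
In check with no legal moves → checkmate.

checkmate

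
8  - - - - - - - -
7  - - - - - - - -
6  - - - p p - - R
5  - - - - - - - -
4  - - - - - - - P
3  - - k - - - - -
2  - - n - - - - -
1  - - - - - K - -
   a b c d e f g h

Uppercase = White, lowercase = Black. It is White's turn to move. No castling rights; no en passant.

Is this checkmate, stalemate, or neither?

White to move; white king on f1.
In check: no.
Legal moves for White: Rh8, Rh7, Rg6, Rf6, Rxe6, Rh5, Kg2, Kf2, Ke2, Kg1, h5.
White has 11 legal moves and is not in check → neither.

neither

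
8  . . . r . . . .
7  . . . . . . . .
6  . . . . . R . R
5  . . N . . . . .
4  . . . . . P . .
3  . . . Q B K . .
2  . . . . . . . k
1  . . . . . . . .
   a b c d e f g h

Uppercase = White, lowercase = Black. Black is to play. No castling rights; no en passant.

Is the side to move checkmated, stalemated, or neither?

checkmate

Black to move; black king on h2.
In check: yes, from the white rook on h6.
King squares — g1: attacked by Be3; h1: attacked by Rh6; g2: attacked by Kf3; g3: attacked by Kf3; h3: attacked by Rh6.
Legal moves for Black: none.
In check with no legal moves → checkmate.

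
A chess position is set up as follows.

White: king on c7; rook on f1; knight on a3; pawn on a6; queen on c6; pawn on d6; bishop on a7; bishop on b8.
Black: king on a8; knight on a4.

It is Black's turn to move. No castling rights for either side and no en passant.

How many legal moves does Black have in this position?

0

Black to move; king on a8.
In check: yes, from the white queen on c6.
Legal moves: none.
Count: 0.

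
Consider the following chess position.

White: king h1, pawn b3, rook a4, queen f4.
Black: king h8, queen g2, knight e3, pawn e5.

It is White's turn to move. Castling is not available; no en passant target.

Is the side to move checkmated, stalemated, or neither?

checkmate

White to move; white king on h1.
In check: yes, from the black queen on g2.
King squares — g1: attacked by Qg2; g2: attacked by Ne3; h2: attacked by Qg2.
Legal moves for White: none.
In check with no legal moves → checkmate.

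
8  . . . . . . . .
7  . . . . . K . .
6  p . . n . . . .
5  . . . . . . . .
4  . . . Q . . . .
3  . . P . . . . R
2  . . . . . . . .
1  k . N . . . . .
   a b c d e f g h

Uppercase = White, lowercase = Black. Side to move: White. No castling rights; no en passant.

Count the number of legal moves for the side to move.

8

White to move; king on f7.
In check: yes, from the black knight on d6.
Legal moves: Kg8, Kf8, Kg7, Ke7, Kg6, Kf6, Ke6, Qxd6.
Count: 8.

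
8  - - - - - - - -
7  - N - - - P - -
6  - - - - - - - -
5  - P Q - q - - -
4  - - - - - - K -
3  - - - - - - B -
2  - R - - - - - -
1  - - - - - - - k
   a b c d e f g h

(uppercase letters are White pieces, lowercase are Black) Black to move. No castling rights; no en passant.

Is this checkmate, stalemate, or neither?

neither

Black to move; black king on h1.
In check: no.
Legal moves for Black include: Qh8, Qe8, Qb8, Qg7+, Qe7, Qc7, Qf6, Qe6+, Qd6, Qh5+, Qg5+, Qf5+, Qd5, Qxc5, Qf4+, Qe4+, Qd4+, Qxg3+, ... (list truncated; more exist).
Black has legal moves and is not in check → neither.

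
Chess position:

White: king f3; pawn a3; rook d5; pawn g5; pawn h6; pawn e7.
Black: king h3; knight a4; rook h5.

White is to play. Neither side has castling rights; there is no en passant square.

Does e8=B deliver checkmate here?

no

After e8=B: black king on h3; in check: no.
Black is not in check, so this cannot be checkmate.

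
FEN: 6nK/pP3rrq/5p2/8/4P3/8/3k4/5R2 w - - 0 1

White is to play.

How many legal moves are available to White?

White to move; king on h8.
In check: yes, from the black queen on h7.
Legal moves: none.
Count: 0.

0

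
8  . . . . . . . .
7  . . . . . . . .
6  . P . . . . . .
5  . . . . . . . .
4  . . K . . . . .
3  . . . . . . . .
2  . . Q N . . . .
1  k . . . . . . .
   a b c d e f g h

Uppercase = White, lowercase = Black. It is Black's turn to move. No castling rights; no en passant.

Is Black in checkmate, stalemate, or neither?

stalemate

Black to move; black king on a1.
In check: no.
King squares — b1: attacked by Qc2; a2: attacked by Qc2; b2: attacked by Qc2.
Legal moves for Black: none.
Not in check and no legal moves → stalemate.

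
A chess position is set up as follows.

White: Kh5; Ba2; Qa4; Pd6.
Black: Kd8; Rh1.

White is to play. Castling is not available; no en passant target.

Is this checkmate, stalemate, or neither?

neither

White to move; white king on h5.
In check: yes, from the black rook on h1.
King squares — g4: available; h4: attacked by Rh1; g5: available; g6: available; h6: attacked by Rh1.
Legal moves for White: Kg6, Kg5, Kg4, Qh4+.
White is in check but has 4 legal moves → neither.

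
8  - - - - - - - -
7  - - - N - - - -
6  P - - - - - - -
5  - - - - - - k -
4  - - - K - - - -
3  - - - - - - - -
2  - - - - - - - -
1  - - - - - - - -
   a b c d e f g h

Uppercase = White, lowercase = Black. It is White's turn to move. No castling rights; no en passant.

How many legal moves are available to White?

15

White to move; king on d4.
In check: no.
Legal moves: Nf8, Nb8, Nf6, Nb6, Ne5, Nc5, Ke5, Kd5, Kc5, Ke4, Kc4, Ke3, Kd3, Kc3, a7.
Count: 15.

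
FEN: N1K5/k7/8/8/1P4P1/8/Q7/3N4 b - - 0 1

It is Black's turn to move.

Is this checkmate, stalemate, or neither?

Black to move; black king on a7.
In check: yes, from the white queen on a2.
King squares — a6: attacked by Qa2; b6: attacked by Na8; b7: attacked by Kc8; a8: attacked by Qa2; b8: attacked by Kc8.
Legal moves for Black: none.
In check with no legal moves → checkmate.

checkmate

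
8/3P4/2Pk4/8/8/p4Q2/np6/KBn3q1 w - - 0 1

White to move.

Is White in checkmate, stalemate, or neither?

checkmate

White to move; white king on a1.
In check: yes, from the black pawn on b2.
King squares — b1: own bishop; a2: attacked by Nc1; b2: attacked by Pa3.
Legal moves for White: none.
In check with no legal moves → checkmate.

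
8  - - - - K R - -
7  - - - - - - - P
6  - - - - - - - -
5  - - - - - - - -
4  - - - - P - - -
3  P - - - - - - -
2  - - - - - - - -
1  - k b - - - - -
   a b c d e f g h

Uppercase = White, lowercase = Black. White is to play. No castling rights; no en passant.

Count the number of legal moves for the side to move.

19

White to move; king on e8.
In check: no.
Legal moves: Rh8, Rg8, Rf7, Rf6, Rf5, Rf4, Rf3, Rf2, Rf1, Kd8, Kf7, Ke7, Kd7, h8=Q, h8=R, h8=B, h8=N, e5, a4.
Count: 19.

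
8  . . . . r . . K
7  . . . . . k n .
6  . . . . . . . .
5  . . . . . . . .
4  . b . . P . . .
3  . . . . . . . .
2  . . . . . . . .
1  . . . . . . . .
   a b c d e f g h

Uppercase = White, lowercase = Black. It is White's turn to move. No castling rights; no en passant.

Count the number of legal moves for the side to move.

1

White to move; king on h8.
In check: yes, from the black rook on e8.
Legal moves: Kh7.
Count: 1.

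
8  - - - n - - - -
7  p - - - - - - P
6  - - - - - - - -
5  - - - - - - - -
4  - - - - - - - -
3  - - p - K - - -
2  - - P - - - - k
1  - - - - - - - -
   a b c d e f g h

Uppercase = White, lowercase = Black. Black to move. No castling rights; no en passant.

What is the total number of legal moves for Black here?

Black to move; king on h2.
In check: no.
Legal moves: Nf7, Nb7, Ne6, Nc6, Kh3, Kg3, Kg2, Kh1, Kg1, a6, a5.
Count: 11.

11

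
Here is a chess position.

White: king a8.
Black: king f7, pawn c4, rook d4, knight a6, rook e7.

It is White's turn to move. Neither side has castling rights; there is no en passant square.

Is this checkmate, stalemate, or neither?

White to move; white king on a8.
In check: no.
King squares — a7: attacked by Re7; b7: attacked by Re7; b8: attacked by Na6.
Legal moves for White: none.
Not in check and no legal moves → stalemate.

stalemate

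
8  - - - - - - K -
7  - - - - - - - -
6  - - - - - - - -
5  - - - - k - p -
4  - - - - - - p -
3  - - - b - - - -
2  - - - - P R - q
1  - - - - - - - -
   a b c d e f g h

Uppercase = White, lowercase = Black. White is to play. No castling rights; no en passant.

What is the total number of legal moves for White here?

White to move; king on g8.
In check: no.
Legal moves: Kf8, Kg7, Kf7, Rf8, Rf7, Rf6, Rf5+, Rf4, Rf3, Rxh2, Rg2, Rf1, exd3, e3, e4.
Count: 15.

15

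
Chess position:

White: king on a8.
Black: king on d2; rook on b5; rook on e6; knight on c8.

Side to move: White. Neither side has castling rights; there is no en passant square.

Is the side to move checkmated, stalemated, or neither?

stalemate

White to move; white king on a8.
In check: no.
King squares — a7: attacked by Nc8; b7: attacked by Rb5; b8: attacked by Rb5.
Legal moves for White: none.
Not in check and no legal moves → stalemate.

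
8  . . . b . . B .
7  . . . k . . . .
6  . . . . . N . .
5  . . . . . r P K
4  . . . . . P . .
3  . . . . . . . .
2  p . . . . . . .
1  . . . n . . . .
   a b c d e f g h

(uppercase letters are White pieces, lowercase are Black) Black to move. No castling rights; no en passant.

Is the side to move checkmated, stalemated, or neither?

neither

Black to move; black king on d7.
In check: yes, from the white knight on f6.
Legal moves for Black: Kc8, Ke7, Kc7, Kd6, Kc6, Bxf6, Rxf6.
Black is in check but has 7 legal moves → neither.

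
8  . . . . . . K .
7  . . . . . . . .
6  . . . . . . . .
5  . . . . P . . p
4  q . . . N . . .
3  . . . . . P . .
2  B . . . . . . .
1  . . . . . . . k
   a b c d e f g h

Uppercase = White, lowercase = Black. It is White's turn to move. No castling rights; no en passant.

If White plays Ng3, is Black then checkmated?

no

After Ng3: black king on h1; in check: yes, from the white knight on g3.
Black has 3 legal replies: Kh2, Kg2, Kg1.
In check but a legal move exists → not checkmate.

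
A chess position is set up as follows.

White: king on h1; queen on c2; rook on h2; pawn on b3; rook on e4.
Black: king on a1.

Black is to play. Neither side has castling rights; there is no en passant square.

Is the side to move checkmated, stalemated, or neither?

Black to move; black king on a1.
In check: no.
King squares — b1: attacked by Qc2; a2: attacked by Qc2; b2: attacked by Qc2.
Legal moves for Black: none.
Not in check and no legal moves → stalemate.

stalemate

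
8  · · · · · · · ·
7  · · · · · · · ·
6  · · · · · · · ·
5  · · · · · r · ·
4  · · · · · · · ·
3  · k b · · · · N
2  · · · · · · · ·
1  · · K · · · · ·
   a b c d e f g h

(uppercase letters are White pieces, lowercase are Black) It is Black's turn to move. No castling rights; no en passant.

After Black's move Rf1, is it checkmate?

After Rf1: white king on c1; in check: yes, from the black rook on f1.
King squares — b1: attacked by Rf1; d1: attacked by Rf1; b2: attacked by Kb3; c2: attacked by Kb3; d2: attacked by Bc3.
White has no legal moves → checkmate.

yes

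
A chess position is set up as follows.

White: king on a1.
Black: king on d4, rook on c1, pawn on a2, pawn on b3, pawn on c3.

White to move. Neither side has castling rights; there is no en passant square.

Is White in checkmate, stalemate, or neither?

White to move; white king on a1.
In check: yes, from the black rook on c1.
King squares — b1: attacked by Rc1; a2: attacked by Pb3; b2: attacked by Pc3.
Legal moves for White: none.
In check with no legal moves → checkmate.

checkmate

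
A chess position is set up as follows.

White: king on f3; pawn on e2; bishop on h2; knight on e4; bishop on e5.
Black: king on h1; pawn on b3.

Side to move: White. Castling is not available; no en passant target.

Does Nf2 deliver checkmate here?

After Nf2: black king on h1; in check: yes, from the white knight on f2.
King squares — g1: attacked by Bh2; g2: attacked by Kf3; h2: attacked by Be5.
Black has no legal moves → checkmate.

yes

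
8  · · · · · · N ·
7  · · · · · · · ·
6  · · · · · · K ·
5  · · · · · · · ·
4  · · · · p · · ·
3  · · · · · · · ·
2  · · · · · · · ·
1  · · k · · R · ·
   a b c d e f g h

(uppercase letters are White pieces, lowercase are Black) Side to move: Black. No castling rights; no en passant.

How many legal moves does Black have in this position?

Black to move; king on c1.
In check: yes, from the white rook on f1.
Legal moves: Kd2, Kc2, Kb2.
Count: 3.

3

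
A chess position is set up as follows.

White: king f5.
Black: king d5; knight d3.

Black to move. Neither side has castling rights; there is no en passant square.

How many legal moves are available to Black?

13

Black to move; king on d5.
In check: no.
Legal moves: Kd6, Kc6, Kc5, Kd4, Kc4, Ne5, Nc5, Nf4, Nb4, Nf2, Nb2, Ne1, Nc1.
Count: 13.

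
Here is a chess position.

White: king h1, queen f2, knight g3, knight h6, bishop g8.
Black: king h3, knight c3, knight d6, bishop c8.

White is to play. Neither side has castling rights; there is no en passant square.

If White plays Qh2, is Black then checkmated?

yes

After Qh2: black king on h3; in check: yes, from the white queen on h2.
King squares — g2: attacked by Kh1; h2: attacked by Kh1; g3: attacked by Qh2; g4: attacked by Nh6; h4: attacked by Qh2.
Black has no legal moves → checkmate.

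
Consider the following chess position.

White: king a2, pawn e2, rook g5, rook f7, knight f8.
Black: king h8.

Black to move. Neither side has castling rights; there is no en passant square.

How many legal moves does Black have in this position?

0

Black to move; king on h8.
In check: no.
Legal moves: none.
Count: 0.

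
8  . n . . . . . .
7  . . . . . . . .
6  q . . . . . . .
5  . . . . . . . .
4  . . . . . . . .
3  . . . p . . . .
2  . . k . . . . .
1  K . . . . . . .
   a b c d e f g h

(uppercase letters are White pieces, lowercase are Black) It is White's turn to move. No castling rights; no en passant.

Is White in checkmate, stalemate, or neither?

checkmate

White to move; white king on a1.
In check: yes, from the black queen on a6.
King squares — b1: attacked by Kc2; a2: attacked by Qa6; b2: attacked by Kc2.
Legal moves for White: none.
In check with no legal moves → checkmate.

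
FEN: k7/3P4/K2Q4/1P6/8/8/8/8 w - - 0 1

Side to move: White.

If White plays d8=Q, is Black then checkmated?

After d8=Q: black king on a8; in check: yes, from the white queen on d8.
King squares — a7: attacked by Ka6; b7: attacked by Ka6; b8: attacked by Qd6.
Black has no legal moves → checkmate.

yes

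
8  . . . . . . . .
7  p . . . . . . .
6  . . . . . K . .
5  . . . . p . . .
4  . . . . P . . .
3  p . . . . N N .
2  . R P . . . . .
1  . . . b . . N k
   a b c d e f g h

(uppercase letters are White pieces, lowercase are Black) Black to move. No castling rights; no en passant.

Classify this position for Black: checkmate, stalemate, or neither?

neither

Black to move; black king on h1.
In check: yes, from the white knight on g3.
King squares — g1: attacked by Nf3; g2: available; h2: attacked by Nf3.
Legal moves for Black: Kg2.
Black is in check but has 1 legal move → neither.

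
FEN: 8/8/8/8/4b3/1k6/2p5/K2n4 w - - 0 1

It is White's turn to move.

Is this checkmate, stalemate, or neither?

White to move; white king on a1.
In check: no.
King squares — b1: attacked by Pc2; a2: attacked by Kb3; b2: attacked by Nd1.
Legal moves for White: none.
Not in check and no legal moves → stalemate.

stalemate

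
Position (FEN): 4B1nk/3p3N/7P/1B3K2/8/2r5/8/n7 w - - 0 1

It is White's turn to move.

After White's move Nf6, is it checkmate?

no

After Nf6: black king on h8; in check: no.
Black is not in check, so this cannot be checkmate.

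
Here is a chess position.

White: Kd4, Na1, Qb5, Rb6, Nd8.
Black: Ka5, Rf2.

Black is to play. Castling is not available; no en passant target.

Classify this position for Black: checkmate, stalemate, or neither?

Black to move; black king on a5.
In check: yes, from the white queen on b5.
King squares — a4: attacked by Qb5; b4: attacked by Qb5; b5: attacked by Rb6; a6: attacked by Qb5; b6: attacked by Qb5.
Legal moves for Black: none.
In check with no legal moves → checkmate.

checkmate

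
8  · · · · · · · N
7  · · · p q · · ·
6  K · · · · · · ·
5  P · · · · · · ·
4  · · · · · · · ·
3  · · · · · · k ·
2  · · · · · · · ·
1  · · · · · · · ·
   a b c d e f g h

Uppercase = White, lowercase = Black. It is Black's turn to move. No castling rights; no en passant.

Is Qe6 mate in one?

no

After Qe6: white king on a6; in check: yes, from the black queen on e6.
White has 3 legal replies: Kb7, Ka7, Kb5.
In check but a legal move exists → not checkmate.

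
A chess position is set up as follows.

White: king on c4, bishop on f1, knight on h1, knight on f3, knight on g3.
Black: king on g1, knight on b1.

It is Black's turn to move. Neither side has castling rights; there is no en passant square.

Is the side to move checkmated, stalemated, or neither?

Black to move; black king on g1.
In check: yes, from the white knight on f3.
King squares — f1: attacked by Ng3; h1: attacked by Ng3; f2: attacked by Nh1; g2: attacked by Bf1; h2: attacked by Nf3.
Legal moves for Black: none.
In check with no legal moves → checkmate.

checkmate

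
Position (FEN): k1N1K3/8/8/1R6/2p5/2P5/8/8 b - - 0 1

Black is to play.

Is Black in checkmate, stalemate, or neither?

stalemate

Black to move; black king on a8.
In check: no.
King squares — a7: attacked by Nc8; b7: attacked by Rb5; b8: attacked by Rb5.
Legal moves for Black: none.
Not in check and no legal moves → stalemate.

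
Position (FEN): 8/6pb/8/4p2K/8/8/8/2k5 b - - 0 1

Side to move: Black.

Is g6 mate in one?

no

After g6: white king on h5; in check: yes, from the black pawn on g6.
White has 4 legal replies: Kh6, Kg5, Kh4, Kg4.
In check but a legal move exists → not checkmate.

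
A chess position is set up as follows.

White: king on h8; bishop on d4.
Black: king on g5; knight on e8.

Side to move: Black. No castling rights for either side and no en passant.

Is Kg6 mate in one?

After Kg6: white king on h8; in check: no.
White is not in check, so this cannot be checkmate.

no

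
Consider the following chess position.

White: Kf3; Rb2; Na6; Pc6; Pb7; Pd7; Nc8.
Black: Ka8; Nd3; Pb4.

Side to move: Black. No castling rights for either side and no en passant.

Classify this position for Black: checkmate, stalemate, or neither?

checkmate

Black to move; black king on a8.
In check: yes, from the white pawn on b7.
King squares — a7: attacked by Nc8; b7: attacked by Pc6; b8: attacked by Na6.
Legal moves for Black: none.
In check with no legal moves → checkmate.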